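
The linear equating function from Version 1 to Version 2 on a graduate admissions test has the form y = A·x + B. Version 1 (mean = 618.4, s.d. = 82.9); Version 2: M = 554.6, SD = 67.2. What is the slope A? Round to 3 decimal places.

A = SD_Y / SD_X = 67.2 / 82.9 = 0.811

0.811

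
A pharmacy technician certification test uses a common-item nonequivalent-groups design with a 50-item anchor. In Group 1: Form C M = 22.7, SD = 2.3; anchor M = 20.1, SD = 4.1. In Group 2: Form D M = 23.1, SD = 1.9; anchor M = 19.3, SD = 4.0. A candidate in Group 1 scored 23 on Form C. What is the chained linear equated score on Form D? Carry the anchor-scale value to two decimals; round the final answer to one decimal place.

23.7

Form C → anchor (Group 1): v = (4.1/2.3)(23 − 22.7) + 20.1 = 20.63
anchor → Form D (Group 2): y = (1.9/4.0)(20.63 − 19.3) + 23.1 = 23.7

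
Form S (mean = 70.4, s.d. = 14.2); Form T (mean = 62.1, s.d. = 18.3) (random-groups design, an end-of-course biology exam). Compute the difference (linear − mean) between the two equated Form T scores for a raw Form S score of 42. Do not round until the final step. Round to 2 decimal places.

-8.20

Mean-equated: 42 + (62.1 − 70.4) = 33.70
Linear-equated: (18.3/14.2)(42 − 70.4) + 62.1 = 25.500
Difference = 25.500 − 33.70 = -8.20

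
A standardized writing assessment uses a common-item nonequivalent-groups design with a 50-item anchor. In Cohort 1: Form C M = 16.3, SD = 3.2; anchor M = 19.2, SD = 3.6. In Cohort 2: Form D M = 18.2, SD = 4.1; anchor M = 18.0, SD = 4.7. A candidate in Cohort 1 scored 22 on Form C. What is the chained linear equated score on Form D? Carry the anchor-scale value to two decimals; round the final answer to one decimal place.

24.8

Form C → anchor (Cohort 1): v = (3.6/3.2)(22 − 16.3) + 19.2 = 25.61
anchor → Form D (Cohort 2): y = (4.1/4.7)(25.61 − 18.0) + 18.2 = 24.8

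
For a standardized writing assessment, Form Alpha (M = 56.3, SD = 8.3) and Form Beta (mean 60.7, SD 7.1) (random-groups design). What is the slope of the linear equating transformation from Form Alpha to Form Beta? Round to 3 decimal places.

0.855

A = SD_Y / SD_X = 7.1 / 8.3 = 0.855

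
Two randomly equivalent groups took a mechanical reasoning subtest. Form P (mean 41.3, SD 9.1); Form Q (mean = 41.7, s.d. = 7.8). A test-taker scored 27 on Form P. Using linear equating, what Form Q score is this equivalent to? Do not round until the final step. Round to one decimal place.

29.4

Linear equating: y = (SD_Y/SD_X)(x − M_X) + M_Y
y = (7.8/9.1)(27 − 41.3) + 41.7
y = 0.857143 × -14.3 + 41.7 = -12.2571 + 41.7 = 29.4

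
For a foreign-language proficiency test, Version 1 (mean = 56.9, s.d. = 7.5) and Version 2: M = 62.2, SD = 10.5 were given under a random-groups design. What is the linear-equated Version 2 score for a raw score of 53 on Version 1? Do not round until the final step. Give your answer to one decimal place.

Linear equating: y = (SD_Y/SD_X)(x − M_X) + M_Y
y = (10.5/7.5)(53 − 56.9) + 62.2
y = 1.400000 × -3.9 + 62.2 = -5.4600 + 62.2 = 56.7

56.7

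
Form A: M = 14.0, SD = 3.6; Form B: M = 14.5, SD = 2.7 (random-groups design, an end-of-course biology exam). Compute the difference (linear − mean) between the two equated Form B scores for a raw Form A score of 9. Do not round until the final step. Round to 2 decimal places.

Mean-equated: 9 + (14.5 − 14.0) = 9.50
Linear-equated: (2.7/3.6)(9 − 14.0) + 14.5 = 10.750
Difference = 10.750 − 9.50 = 1.25

1.25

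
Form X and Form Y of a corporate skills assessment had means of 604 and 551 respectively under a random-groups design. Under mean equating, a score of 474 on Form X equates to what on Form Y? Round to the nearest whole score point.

421

Mean equating: y = x + (M_Y − M_X) = 474 + (551 − 604) = 421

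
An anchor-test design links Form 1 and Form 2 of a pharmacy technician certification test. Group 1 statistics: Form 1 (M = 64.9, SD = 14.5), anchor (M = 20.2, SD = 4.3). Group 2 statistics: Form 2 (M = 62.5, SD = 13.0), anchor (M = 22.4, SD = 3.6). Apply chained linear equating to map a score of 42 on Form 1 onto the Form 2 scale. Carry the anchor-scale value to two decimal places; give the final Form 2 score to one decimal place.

Form 1 → anchor (Group 1): v = (4.3/14.5)(42 − 64.9) + 20.2 = 13.41
anchor → Form 2 (Group 2): y = (13.0/3.6)(13.41 − 22.4) + 62.5 = 30.0

30.0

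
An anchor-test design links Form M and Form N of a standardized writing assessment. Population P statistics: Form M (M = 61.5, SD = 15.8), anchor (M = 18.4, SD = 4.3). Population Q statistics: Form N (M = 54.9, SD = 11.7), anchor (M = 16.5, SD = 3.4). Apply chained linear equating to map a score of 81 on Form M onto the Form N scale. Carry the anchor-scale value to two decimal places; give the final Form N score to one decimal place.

Form M → anchor (Population P): v = (4.3/15.8)(81 − 61.5) + 18.4 = 23.71
anchor → Form N (Population Q): y = (11.7/3.4)(23.71 − 16.5) + 54.9 = 79.7

79.7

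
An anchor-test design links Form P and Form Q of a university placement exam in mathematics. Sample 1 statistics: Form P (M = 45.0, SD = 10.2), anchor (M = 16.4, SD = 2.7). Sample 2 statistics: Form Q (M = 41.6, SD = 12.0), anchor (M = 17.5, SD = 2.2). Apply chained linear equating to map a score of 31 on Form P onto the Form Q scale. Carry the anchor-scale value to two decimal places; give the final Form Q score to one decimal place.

15.4

Form P → anchor (Sample 1): v = (2.7/10.2)(31 − 45.0) + 16.4 = 12.69
anchor → Form Q (Sample 2): y = (12.0/2.2)(12.69 − 17.5) + 41.6 = 15.4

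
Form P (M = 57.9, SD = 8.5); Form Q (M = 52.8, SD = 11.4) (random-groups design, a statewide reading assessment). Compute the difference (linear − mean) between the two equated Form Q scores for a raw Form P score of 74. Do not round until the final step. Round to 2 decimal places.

Mean-equated: 74 + (52.8 − 57.9) = 68.90
Linear-equated: (11.4/8.5)(74 − 57.9) + 52.8 = 74.393
Difference = 74.393 − 68.90 = 5.49

5.49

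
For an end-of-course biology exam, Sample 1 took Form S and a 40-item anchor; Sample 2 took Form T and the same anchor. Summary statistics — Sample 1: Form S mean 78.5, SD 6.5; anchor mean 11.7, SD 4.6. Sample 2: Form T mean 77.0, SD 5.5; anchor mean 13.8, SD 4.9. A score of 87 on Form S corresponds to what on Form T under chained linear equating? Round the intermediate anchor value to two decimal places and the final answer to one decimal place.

Form S → anchor (Sample 1): v = (4.6/6.5)(87 − 78.5) + 11.7 = 17.72
anchor → Form T (Sample 2): y = (5.5/4.9)(17.72 − 13.8) + 77.0 = 81.4

81.4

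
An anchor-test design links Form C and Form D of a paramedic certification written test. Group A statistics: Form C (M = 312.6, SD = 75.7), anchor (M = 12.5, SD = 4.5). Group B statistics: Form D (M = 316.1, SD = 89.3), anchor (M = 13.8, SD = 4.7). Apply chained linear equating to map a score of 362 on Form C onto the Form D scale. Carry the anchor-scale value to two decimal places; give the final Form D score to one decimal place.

347.3

Form C → anchor (Group A): v = (4.5/75.7)(362 − 312.6) + 12.5 = 15.44
anchor → Form D (Group B): y = (89.3/4.7)(15.44 − 13.8) + 316.1 = 347.3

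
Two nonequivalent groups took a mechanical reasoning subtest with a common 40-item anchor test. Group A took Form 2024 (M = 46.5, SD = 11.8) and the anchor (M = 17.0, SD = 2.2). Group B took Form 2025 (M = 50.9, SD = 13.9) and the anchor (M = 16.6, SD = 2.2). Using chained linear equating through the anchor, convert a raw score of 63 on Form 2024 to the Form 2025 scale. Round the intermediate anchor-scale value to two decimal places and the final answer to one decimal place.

Form 2024 → anchor (Group A): v = (2.2/11.8)(63 − 46.5) + 17.0 = 20.08
anchor → Form 2025 (Group B): y = (13.9/2.2)(20.08 − 16.6) + 50.9 = 72.9

72.9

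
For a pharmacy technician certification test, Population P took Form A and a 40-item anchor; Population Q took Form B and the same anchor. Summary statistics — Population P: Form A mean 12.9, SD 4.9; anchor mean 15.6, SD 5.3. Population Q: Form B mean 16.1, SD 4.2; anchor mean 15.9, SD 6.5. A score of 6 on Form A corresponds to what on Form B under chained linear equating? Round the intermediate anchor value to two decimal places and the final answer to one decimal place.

Form A → anchor (Population P): v = (5.3/4.9)(6 − 12.9) + 15.6 = 8.14
anchor → Form B (Population Q): y = (4.2/6.5)(8.14 − 15.9) + 16.1 = 11.1

11.1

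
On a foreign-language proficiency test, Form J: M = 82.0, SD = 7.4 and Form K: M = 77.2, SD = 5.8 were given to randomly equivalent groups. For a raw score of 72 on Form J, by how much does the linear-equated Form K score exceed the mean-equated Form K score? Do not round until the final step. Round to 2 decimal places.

2.16

Mean-equated: 72 + (77.2 − 82.0) = 67.20
Linear-equated: (5.8/7.4)(72 − 82.0) + 77.2 = 69.362
Difference = 69.362 − 67.20 = 2.16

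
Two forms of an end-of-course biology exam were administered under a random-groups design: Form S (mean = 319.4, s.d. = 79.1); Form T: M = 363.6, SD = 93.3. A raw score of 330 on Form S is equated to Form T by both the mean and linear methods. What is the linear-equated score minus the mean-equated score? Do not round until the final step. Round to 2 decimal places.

1.90

Mean-equated: 330 + (363.6 − 319.4) = 374.20
Linear-equated: (93.3/79.1)(330 − 319.4) + 363.6 = 376.103
Difference = 376.103 − 374.20 = 1.90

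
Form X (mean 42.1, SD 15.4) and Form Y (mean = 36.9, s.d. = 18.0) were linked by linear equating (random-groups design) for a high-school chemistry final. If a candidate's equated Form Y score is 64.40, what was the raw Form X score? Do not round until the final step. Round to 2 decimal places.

Invert y = (SD_Y/SD_X)(x − M_X) + M_Y:
x = (SD_X/SD_Y)(y − M_Y) + M_X = (15.4/18.0)(64.40 − 36.9) + 42.1
x = 0.855556 × 27.500 + 42.1 = 65.63

65.63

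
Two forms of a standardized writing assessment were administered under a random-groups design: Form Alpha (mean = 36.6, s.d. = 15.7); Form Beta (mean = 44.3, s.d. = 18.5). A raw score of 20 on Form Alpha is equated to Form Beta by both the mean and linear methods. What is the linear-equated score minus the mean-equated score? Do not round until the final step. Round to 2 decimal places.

Mean-equated: 20 + (44.3 − 36.6) = 27.70
Linear-equated: (18.5/15.7)(20 − 36.6) + 44.3 = 24.739
Difference = 24.739 − 27.70 = -2.96

-2.96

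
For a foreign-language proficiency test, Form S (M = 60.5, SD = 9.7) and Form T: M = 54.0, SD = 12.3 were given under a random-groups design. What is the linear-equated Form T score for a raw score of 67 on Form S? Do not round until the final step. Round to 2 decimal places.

Linear equating: y = (SD_Y/SD_X)(x − M_X) + M_Y
y = (12.3/9.7)(67 − 60.5) + 54.0
y = 1.268041 × 6.5 + 54.0 = 8.2423 + 54.0 = 62.24

62.24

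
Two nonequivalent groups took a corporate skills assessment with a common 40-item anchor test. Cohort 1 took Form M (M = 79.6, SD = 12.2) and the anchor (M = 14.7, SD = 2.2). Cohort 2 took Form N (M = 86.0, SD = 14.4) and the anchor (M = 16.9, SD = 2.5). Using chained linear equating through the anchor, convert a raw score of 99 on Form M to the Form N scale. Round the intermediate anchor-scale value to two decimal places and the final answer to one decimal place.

93.5

Form M → anchor (Cohort 1): v = (2.2/12.2)(99 − 79.6) + 14.7 = 18.20
anchor → Form N (Cohort 2): y = (14.4/2.5)(18.20 − 16.9) + 86.0 = 93.5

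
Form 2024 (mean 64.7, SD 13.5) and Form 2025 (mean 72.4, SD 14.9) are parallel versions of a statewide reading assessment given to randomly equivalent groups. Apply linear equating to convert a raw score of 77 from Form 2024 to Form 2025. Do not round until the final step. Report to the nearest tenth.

Linear equating: y = (SD_Y/SD_X)(x − M_X) + M_Y
y = (14.9/13.5)(77 − 64.7) + 72.4
y = 1.103704 × 12.3 + 72.4 = 13.5756 + 72.4 = 86.0

86.0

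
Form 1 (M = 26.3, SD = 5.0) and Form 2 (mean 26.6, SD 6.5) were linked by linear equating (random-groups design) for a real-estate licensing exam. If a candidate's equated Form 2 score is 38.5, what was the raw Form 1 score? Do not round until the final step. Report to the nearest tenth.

Invert y = (SD_Y/SD_X)(x − M_X) + M_Y:
x = (SD_X/SD_Y)(y − M_Y) + M_X = (5.0/6.5)(38.5 − 26.6) + 26.3
x = 0.769231 × 11.900 + 26.3 = 35.5

35.5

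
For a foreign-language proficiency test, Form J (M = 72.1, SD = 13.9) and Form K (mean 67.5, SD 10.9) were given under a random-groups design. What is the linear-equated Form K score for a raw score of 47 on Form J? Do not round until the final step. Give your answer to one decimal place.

47.8

Linear equating: y = (SD_Y/SD_X)(x − M_X) + M_Y
y = (10.9/13.9)(47 − 72.1) + 67.5
y = 0.784173 × -25.1 + 67.5 = -19.6827 + 67.5 = 47.8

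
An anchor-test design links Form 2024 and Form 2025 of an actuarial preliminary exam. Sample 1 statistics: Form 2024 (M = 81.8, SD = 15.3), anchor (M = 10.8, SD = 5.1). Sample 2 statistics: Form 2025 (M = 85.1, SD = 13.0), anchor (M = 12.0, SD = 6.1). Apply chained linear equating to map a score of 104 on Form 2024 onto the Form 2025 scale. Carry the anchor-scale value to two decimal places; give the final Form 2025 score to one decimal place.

98.3

Form 2024 → anchor (Sample 1): v = (5.1/15.3)(104 − 81.8) + 10.8 = 18.20
anchor → Form 2025 (Sample 2): y = (13.0/6.1)(18.20 − 12.0) + 85.1 = 98.3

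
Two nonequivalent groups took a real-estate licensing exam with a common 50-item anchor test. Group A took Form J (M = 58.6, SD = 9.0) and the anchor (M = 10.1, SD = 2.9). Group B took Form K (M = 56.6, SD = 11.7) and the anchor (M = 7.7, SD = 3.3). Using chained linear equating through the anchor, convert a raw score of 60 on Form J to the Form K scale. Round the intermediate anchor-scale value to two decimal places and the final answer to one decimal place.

66.7

Form J → anchor (Group A): v = (2.9/9.0)(60 − 58.6) + 10.1 = 10.55
anchor → Form K (Group B): y = (11.7/3.3)(10.55 − 7.7) + 56.6 = 66.7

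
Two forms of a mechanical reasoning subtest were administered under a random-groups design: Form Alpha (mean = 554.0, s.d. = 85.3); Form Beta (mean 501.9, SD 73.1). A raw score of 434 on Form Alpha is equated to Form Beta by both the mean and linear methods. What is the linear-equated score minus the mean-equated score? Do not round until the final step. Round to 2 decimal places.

17.16

Mean-equated: 434 + (501.9 − 554.0) = 381.90
Linear-equated: (73.1/85.3)(434 − 554.0) + 501.9 = 399.063
Difference = 399.063 − 381.90 = 17.16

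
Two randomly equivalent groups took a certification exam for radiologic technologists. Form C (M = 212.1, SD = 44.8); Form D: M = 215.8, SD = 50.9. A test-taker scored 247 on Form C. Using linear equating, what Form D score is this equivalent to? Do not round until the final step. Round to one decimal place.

Linear equating: y = (SD_Y/SD_X)(x − M_X) + M_Y
y = (50.9/44.8)(247 − 212.1) + 215.8
y = 1.136161 × 34.9 + 215.8 = 39.6520 + 215.8 = 255.5

255.5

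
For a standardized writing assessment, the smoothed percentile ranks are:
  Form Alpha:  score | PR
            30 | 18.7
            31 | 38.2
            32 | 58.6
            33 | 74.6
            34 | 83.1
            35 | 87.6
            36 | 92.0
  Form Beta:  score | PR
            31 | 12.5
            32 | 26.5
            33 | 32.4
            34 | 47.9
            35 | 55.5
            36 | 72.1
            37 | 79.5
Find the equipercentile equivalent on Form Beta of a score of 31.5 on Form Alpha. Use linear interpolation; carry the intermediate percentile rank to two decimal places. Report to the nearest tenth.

PR of 31.5 on Form Alpha: 38.2 + (31.5 − 31)/(32 − 31) × (58.6 − 38.2) = 48.40
On Form Beta, PR 48.40 falls between score 34 (PR 47.9) and 35 (PR 55.5).
Interpolate: 34 + (48.40 − 47.9)/(55.5 − 47.9) × (35 − 34) = 34.1

34.1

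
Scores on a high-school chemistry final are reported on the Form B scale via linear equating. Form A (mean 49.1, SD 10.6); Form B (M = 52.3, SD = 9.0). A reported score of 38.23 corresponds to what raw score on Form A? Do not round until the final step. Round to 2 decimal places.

32.53

Invert y = (SD_Y/SD_X)(x − M_X) + M_Y:
x = (SD_X/SD_Y)(y − M_Y) + M_X = (10.6/9.0)(38.23 − 52.3) + 49.1
x = 1.177778 × -14.070 + 49.1 = 32.53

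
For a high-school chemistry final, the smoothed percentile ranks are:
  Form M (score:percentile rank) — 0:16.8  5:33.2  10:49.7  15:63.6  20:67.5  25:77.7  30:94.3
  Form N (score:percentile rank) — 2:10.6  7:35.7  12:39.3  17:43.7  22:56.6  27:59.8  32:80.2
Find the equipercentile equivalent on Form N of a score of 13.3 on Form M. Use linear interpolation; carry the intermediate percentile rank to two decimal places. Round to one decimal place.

25.5

PR of 13.3 on Form M: 49.7 + (13.3 − 10)/(15 − 10) × (63.6 − 49.7) = 58.87
On Form N, PR 58.87 falls between score 22 (PR 56.6) and 27 (PR 59.8).
Interpolate: 22 + (58.87 − 56.6)/(59.8 − 56.6) × (27 − 22) = 25.5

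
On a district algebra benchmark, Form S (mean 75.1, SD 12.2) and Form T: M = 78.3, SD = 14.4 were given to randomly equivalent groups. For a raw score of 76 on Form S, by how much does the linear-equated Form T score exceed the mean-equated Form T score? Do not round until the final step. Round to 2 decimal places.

Mean-equated: 76 + (78.3 − 75.1) = 79.20
Linear-equated: (14.4/12.2)(76 − 75.1) + 78.3 = 79.362
Difference = 79.362 − 79.20 = 0.16

0.16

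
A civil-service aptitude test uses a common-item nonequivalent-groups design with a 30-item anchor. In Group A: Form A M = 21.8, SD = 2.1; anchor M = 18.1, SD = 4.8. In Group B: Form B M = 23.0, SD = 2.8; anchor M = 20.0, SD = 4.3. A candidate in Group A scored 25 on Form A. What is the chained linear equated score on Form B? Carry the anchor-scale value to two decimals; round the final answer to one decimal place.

Form A → anchor (Group A): v = (4.8/2.1)(25 − 21.8) + 18.1 = 25.41
anchor → Form B (Group B): y = (2.8/4.3)(25.41 − 20.0) + 23.0 = 26.5

26.5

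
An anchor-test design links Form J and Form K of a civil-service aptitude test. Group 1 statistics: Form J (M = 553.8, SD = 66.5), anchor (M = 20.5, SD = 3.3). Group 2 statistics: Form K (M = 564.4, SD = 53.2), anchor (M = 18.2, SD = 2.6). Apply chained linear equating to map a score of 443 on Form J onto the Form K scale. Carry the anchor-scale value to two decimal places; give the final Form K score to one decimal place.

Form J → anchor (Group 1): v = (3.3/66.5)(443 − 553.8) + 20.5 = 15.00
anchor → Form K (Group 2): y = (53.2/2.6)(15.00 − 18.2) + 564.4 = 498.9

498.9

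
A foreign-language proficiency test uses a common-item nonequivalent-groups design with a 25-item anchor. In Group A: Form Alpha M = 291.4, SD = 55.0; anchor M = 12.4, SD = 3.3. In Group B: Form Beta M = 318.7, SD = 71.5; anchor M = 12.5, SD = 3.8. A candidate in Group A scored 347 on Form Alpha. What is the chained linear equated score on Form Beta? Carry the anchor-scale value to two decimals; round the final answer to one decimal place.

379.7

Form Alpha → anchor (Group A): v = (3.3/55.0)(347 − 291.4) + 12.4 = 15.74
anchor → Form Beta (Group B): y = (71.5/3.8)(15.74 − 12.5) + 318.7 = 379.7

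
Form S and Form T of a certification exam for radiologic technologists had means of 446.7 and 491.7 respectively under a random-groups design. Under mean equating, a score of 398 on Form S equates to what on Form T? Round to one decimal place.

Mean equating: y = x + (M_Y − M_X) = 398 + (491.7 − 446.7) = 443.0

443.0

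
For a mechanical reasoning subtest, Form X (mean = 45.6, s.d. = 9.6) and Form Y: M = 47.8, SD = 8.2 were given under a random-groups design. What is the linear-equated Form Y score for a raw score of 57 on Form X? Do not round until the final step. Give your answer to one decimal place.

57.5

Linear equating: y = (SD_Y/SD_X)(x − M_X) + M_Y
y = (8.2/9.6)(57 − 45.6) + 47.8
y = 0.854167 × 11.4 + 47.8 = 9.7375 + 47.8 = 57.5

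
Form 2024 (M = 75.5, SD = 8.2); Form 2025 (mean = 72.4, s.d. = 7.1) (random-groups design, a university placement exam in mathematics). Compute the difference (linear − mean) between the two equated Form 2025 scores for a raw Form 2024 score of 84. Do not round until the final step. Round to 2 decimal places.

-1.14

Mean-equated: 84 + (72.4 − 75.5) = 80.90
Linear-equated: (7.1/8.2)(84 − 75.5) + 72.4 = 79.760
Difference = 79.760 − 80.90 = -1.14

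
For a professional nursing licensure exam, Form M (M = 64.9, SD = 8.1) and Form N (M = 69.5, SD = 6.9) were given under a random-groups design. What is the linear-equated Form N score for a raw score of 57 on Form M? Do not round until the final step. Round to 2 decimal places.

62.77

Linear equating: y = (SD_Y/SD_X)(x − M_X) + M_Y
y = (6.9/8.1)(57 − 64.9) + 69.5
y = 0.851852 × -7.9 + 69.5 = -6.7296 + 69.5 = 62.77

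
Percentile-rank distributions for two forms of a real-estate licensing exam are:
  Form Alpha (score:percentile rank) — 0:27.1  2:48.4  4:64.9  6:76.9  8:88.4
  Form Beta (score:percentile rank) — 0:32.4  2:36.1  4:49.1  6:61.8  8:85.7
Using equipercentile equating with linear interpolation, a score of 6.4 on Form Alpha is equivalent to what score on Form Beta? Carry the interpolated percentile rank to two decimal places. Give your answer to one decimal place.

PR of 6.4 on Form Alpha: 76.9 + (6.4 − 6)/(8 − 6) × (88.4 − 76.9) = 79.20
On Form Beta, PR 79.20 falls between score 6 (PR 61.8) and 8 (PR 85.7).
Interpolate: 6 + (79.20 − 61.8)/(85.7 − 61.8) × (8 − 6) = 7.5

7.5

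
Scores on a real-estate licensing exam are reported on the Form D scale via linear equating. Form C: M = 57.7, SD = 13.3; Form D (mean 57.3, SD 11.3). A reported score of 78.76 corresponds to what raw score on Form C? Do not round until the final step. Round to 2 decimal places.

82.96

Invert y = (SD_Y/SD_X)(x − M_X) + M_Y:
x = (SD_X/SD_Y)(y − M_Y) + M_X = (13.3/11.3)(78.76 − 57.3) + 57.7
x = 1.176991 × 21.460 + 57.7 = 82.96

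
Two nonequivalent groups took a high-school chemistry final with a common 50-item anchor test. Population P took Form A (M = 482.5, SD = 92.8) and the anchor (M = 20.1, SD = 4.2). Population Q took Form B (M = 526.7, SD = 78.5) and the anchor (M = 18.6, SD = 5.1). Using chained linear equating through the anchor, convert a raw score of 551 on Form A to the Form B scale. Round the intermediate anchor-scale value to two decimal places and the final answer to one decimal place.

Form A → anchor (Population P): v = (4.2/92.8)(551 − 482.5) + 20.1 = 23.20
anchor → Form B (Population Q): y = (78.5/5.1)(23.20 − 18.6) + 526.7 = 597.5

597.5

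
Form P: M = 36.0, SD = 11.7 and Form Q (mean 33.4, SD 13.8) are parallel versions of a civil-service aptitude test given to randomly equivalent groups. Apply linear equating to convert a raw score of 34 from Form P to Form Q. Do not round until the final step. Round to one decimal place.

31.0

Linear equating: y = (SD_Y/SD_X)(x − M_X) + M_Y
y = (13.8/11.7)(34 − 36.0) + 33.4
y = 1.179487 × -2.0 + 33.4 = -2.3590 + 33.4 = 31.0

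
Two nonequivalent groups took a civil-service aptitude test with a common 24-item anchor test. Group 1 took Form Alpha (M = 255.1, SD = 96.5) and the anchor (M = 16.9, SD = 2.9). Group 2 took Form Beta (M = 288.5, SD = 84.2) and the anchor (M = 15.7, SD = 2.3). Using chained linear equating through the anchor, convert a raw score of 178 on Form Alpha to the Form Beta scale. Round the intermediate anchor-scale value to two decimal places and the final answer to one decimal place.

Form Alpha → anchor (Group 1): v = (2.9/96.5)(178 − 255.1) + 16.9 = 14.58
anchor → Form Beta (Group 2): y = (84.2/2.3)(14.58 − 15.7) + 288.5 = 247.5

247.5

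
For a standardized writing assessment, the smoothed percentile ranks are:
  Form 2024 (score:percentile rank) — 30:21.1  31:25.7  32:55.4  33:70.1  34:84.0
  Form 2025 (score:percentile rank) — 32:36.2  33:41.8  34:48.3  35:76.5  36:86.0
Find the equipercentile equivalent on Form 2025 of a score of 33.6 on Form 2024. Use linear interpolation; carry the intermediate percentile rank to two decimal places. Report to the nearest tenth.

PR of 33.6 on Form 2024: 70.1 + (33.6 − 33)/(34 − 33) × (84.0 − 70.1) = 78.44
On Form 2025, PR 78.44 falls between score 35 (PR 76.5) and 36 (PR 86.0).
Interpolate: 35 + (78.44 − 76.5)/(86.0 − 76.5) × (36 − 35) = 35.2

35.2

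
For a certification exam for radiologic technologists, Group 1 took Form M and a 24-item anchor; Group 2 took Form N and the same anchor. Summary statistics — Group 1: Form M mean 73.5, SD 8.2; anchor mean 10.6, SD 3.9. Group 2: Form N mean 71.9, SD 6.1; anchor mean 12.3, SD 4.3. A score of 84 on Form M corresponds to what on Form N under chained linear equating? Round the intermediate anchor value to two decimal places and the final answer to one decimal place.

76.6

Form M → anchor (Group 1): v = (3.9/8.2)(84 − 73.5) + 10.6 = 15.59
anchor → Form N (Group 2): y = (6.1/4.3)(15.59 − 12.3) + 71.9 = 76.6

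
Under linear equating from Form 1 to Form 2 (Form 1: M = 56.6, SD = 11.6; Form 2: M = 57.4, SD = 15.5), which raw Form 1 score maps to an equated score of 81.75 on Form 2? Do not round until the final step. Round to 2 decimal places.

74.82

Invert y = (SD_Y/SD_X)(x − M_X) + M_Y:
x = (SD_X/SD_Y)(y − M_Y) + M_X = (11.6/15.5)(81.75 − 57.4) + 56.6
x = 0.748387 × 24.350 + 56.6 = 74.82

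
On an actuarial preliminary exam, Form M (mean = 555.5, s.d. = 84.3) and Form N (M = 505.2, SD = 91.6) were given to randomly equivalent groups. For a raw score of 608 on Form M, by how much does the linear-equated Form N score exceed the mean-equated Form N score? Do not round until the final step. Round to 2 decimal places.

Mean-equated: 608 + (505.2 − 555.5) = 557.70
Linear-equated: (91.6/84.3)(608 − 555.5) + 505.2 = 562.246
Difference = 562.246 − 557.70 = 4.55

4.55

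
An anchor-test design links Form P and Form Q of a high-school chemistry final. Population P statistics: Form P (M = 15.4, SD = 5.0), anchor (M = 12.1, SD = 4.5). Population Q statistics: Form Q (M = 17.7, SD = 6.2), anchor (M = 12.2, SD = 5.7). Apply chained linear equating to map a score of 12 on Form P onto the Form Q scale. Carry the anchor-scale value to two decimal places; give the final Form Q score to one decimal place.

Form P → anchor (Population P): v = (4.5/5.0)(12 − 15.4) + 12.1 = 9.04
anchor → Form Q (Population Q): y = (6.2/5.7)(9.04 − 12.2) + 17.7 = 14.3

14.3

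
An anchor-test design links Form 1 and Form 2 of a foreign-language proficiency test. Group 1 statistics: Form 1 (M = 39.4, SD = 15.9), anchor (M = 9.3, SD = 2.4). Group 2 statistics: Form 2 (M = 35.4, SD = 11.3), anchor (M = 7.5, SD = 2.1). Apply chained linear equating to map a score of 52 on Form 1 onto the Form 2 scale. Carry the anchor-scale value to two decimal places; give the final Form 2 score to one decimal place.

Form 1 → anchor (Group 1): v = (2.4/15.9)(52 − 39.4) + 9.3 = 11.20
anchor → Form 2 (Group 2): y = (11.3/2.1)(11.20 − 7.5) + 35.4 = 55.3

55.3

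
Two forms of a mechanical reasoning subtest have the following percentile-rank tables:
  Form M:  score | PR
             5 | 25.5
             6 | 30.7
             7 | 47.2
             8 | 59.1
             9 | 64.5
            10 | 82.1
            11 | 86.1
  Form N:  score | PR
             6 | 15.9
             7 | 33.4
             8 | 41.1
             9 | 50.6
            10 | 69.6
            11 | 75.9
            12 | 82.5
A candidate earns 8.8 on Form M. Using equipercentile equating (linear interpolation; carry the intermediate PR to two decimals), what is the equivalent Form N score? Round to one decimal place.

9.7

PR of 8.8 on Form M: 59.1 + (8.8 − 8)/(9 − 8) × (64.5 − 59.1) = 63.42
On Form N, PR 63.42 falls between score 9 (PR 50.6) and 10 (PR 69.6).
Interpolate: 9 + (63.42 − 50.6)/(69.6 − 50.6) × (10 − 9) = 9.7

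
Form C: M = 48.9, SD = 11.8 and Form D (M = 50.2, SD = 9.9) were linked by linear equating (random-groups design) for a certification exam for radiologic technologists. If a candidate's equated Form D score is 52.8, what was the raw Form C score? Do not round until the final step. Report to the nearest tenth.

Invert y = (SD_Y/SD_X)(x − M_X) + M_Y:
x = (SD_X/SD_Y)(y − M_Y) + M_X = (11.8/9.9)(52.8 − 50.2) + 48.9
x = 1.191919 × 2.600 + 48.9 = 52.0

52.0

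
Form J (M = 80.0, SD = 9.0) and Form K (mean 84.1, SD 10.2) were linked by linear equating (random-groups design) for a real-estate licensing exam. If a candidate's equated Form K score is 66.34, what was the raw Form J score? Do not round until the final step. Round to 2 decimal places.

64.33

Invert y = (SD_Y/SD_X)(x − M_X) + M_Y:
x = (SD_X/SD_Y)(y − M_Y) + M_X = (9.0/10.2)(66.34 − 84.1) + 80.0
x = 0.882353 × -17.760 + 80.0 = 64.33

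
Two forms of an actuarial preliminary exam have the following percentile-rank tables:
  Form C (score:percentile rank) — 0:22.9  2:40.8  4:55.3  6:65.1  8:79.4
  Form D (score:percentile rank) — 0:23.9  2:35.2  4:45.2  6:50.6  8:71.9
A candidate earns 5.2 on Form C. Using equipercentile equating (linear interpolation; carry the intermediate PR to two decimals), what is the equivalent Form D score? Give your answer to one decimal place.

7.0

PR of 5.2 on Form C: 55.3 + (5.2 − 4)/(6 − 4) × (65.1 − 55.3) = 61.18
On Form D, PR 61.18 falls between score 6 (PR 50.6) and 8 (PR 71.9).
Interpolate: 6 + (61.18 − 50.6)/(71.9 − 50.6) × (8 − 6) = 7.0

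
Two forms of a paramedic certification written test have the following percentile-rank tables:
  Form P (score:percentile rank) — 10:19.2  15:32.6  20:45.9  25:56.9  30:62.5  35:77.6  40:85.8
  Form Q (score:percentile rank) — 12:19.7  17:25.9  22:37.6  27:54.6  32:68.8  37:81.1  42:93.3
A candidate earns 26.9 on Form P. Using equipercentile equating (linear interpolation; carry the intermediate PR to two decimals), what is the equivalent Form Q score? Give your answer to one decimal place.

PR of 26.9 on Form P: 56.9 + (26.9 − 25)/(30 − 25) × (62.5 − 56.9) = 59.03
On Form Q, PR 59.03 falls between score 27 (PR 54.6) and 32 (PR 68.8).
Interpolate: 27 + (59.03 − 54.6)/(68.8 − 54.6) × (32 − 27) = 28.6

28.6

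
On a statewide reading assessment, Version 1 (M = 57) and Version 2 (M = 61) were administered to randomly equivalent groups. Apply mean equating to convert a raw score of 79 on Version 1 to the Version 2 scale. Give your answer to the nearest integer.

83

Mean equating: y = x + (M_Y − M_X) = 79 + (61 − 57) = 83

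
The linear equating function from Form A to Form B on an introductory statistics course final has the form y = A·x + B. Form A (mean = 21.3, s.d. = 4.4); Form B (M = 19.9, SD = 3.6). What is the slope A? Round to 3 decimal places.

0.818

A = SD_Y / SD_X = 3.6 / 4.4 = 0.818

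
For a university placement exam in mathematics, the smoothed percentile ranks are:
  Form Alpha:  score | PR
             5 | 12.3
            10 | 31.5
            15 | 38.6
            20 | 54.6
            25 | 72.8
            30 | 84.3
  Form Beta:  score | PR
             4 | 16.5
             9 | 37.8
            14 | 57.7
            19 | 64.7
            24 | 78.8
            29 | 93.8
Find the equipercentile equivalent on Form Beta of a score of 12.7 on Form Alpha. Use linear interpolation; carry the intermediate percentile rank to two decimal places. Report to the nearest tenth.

PR of 12.7 on Form Alpha: 31.5 + (12.7 − 10)/(15 − 10) × (38.6 − 31.5) = 35.33
On Form Beta, PR 35.33 falls between score 4 (PR 16.5) and 9 (PR 37.8).
Interpolate: 4 + (35.33 − 16.5)/(37.8 − 16.5) × (9 − 4) = 8.4

8.4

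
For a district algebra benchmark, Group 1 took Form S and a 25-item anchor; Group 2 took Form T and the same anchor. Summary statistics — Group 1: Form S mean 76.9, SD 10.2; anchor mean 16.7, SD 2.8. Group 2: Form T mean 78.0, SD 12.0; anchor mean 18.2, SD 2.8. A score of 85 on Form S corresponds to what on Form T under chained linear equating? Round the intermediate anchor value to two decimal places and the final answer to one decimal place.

81.1

Form S → anchor (Group 1): v = (2.8/10.2)(85 − 76.9) + 16.7 = 18.92
anchor → Form T (Group 2): y = (12.0/2.8)(18.92 − 18.2) + 78.0 = 81.1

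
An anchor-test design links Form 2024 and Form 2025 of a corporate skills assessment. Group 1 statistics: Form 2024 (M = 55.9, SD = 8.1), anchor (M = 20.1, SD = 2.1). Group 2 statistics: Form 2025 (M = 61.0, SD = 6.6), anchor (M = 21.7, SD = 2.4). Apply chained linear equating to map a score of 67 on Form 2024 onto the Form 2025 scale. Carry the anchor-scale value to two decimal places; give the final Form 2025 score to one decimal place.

64.5

Form 2024 → anchor (Group 1): v = (2.1/8.1)(67 − 55.9) + 20.1 = 22.98
anchor → Form 2025 (Group 2): y = (6.6/2.4)(22.98 − 21.7) + 61.0 = 64.5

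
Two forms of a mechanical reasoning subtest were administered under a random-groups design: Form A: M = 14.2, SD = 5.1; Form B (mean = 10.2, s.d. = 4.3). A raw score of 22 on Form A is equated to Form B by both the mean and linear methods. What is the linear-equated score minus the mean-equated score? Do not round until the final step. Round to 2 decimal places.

Mean-equated: 22 + (10.2 − 14.2) = 18.00
Linear-equated: (4.3/5.1)(22 − 14.2) + 10.2 = 16.776
Difference = 16.776 − 18.00 = -1.22

-1.22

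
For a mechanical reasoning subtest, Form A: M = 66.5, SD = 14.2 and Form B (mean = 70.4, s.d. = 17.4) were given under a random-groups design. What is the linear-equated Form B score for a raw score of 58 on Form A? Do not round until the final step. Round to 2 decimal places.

Linear equating: y = (SD_Y/SD_X)(x − M_X) + M_Y
y = (17.4/14.2)(58 − 66.5) + 70.4
y = 1.225352 × -8.5 + 70.4 = -10.4155 + 70.4 = 59.98

59.98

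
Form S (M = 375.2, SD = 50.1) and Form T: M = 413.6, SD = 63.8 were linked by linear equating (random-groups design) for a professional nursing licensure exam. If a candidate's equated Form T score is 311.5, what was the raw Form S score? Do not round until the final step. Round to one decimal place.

Invert y = (SD_Y/SD_X)(x − M_X) + M_Y:
x = (SD_X/SD_Y)(y − M_Y) + M_X = (50.1/63.8)(311.5 − 413.6) + 375.2
x = 0.785266 × -102.100 + 375.2 = 295.0

295.0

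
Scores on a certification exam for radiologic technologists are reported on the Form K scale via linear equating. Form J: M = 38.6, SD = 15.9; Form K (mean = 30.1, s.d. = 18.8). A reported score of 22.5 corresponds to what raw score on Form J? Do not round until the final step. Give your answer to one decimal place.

Invert y = (SD_Y/SD_X)(x − M_X) + M_Y:
x = (SD_X/SD_Y)(y − M_Y) + M_X = (15.9/18.8)(22.5 − 30.1) + 38.6
x = 0.845745 × -7.600 + 38.6 = 32.2

32.2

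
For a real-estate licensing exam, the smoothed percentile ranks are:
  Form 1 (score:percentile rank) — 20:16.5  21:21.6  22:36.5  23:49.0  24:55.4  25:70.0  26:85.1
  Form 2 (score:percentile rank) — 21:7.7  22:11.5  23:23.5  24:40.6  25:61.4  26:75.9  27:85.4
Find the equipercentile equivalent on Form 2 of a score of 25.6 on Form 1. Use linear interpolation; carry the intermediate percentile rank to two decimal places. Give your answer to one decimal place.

PR of 25.6 on Form 1: 70.0 + (25.6 − 25)/(26 − 25) × (85.1 − 70.0) = 79.06
On Form 2, PR 79.06 falls between score 26 (PR 75.9) and 27 (PR 85.4).
Interpolate: 26 + (79.06 − 75.9)/(85.4 − 75.9) × (27 − 26) = 26.3

26.3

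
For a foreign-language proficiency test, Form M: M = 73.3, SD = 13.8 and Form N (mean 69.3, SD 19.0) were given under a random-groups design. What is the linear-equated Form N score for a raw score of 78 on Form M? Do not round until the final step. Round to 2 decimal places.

Linear equating: y = (SD_Y/SD_X)(x − M_X) + M_Y
y = (19.0/13.8)(78 − 73.3) + 69.3
y = 1.376812 × 4.7 + 69.3 = 6.4710 + 69.3 = 75.77

75.77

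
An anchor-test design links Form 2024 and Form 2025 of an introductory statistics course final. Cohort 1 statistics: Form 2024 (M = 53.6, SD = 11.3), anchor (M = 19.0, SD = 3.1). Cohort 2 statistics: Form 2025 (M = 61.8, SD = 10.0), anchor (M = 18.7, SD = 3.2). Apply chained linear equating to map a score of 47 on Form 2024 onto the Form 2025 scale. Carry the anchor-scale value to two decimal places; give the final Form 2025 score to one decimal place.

Form 2024 → anchor (Cohort 1): v = (3.1/11.3)(47 − 53.6) + 19.0 = 17.19
anchor → Form 2025 (Cohort 2): y = (10.0/3.2)(17.19 − 18.7) + 61.8 = 57.1

57.1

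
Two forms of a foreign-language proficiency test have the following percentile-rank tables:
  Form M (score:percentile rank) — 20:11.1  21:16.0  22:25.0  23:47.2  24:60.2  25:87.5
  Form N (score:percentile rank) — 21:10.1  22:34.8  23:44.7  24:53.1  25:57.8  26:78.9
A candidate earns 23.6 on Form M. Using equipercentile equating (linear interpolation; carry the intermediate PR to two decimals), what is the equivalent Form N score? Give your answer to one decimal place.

PR of 23.6 on Form M: 47.2 + (23.6 − 23)/(24 − 23) × (60.2 − 47.2) = 55.00
On Form N, PR 55.00 falls between score 24 (PR 53.1) and 25 (PR 57.8).
Interpolate: 24 + (55.00 − 53.1)/(57.8 − 53.1) × (25 − 24) = 24.4

24.4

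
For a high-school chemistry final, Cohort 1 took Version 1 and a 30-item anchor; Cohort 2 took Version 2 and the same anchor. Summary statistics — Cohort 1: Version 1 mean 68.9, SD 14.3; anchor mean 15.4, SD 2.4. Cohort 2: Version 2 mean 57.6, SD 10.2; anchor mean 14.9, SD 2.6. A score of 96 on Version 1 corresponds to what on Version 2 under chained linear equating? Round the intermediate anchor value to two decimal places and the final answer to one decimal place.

Version 1 → anchor (Cohort 1): v = (2.4/14.3)(96 − 68.9) + 15.4 = 19.95
anchor → Version 2 (Cohort 2): y = (10.2/2.6)(19.95 − 14.9) + 57.6 = 77.4

77.4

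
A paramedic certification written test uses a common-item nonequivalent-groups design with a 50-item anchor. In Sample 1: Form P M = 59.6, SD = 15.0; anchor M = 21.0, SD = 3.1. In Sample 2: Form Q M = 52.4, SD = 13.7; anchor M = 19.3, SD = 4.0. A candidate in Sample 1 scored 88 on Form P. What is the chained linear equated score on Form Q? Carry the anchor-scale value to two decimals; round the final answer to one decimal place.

78.3

Form P → anchor (Sample 1): v = (3.1/15.0)(88 − 59.6) + 21.0 = 26.87
anchor → Form Q (Sample 2): y = (13.7/4.0)(26.87 − 19.3) + 52.4 = 78.3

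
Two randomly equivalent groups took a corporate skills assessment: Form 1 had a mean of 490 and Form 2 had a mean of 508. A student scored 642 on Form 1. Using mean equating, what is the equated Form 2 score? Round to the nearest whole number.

Mean equating: y = x + (M_Y − M_X) = 642 + (508 − 490) = 660

660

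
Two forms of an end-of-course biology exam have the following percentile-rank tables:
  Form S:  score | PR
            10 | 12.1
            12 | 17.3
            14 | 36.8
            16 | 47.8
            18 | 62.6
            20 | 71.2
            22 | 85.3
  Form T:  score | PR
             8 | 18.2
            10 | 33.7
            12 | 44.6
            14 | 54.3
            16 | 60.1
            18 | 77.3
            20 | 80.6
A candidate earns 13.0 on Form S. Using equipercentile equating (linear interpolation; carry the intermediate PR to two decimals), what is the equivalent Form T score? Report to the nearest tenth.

9.1

PR of 13.0 on Form S: 17.3 + (13.0 − 12)/(14 − 12) × (36.8 − 17.3) = 27.05
On Form T, PR 27.05 falls between score 8 (PR 18.2) and 10 (PR 33.7).
Interpolate: 8 + (27.05 − 18.2)/(33.7 − 18.2) × (10 − 8) = 9.1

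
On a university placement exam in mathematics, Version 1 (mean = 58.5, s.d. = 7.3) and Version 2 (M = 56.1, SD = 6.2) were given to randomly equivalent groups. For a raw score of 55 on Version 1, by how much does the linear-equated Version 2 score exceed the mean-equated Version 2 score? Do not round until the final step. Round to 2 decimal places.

Mean-equated: 55 + (56.1 − 58.5) = 52.60
Linear-equated: (6.2/7.3)(55 − 58.5) + 56.1 = 53.127
Difference = 53.127 − 52.60 = 0.53

0.53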